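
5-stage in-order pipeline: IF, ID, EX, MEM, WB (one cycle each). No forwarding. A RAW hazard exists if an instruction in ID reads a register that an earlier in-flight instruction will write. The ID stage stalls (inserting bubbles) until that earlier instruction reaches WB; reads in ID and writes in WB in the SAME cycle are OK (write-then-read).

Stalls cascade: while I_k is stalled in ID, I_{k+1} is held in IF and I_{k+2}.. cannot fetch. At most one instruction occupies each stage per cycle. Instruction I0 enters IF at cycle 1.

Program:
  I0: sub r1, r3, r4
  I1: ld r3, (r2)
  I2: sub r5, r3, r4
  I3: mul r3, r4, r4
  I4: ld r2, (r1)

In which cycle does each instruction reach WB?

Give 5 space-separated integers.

Answer: 5 6 9 10 11

Derivation:
I0 sub r1 <- r3,r4: IF@1 ID@2 stall=0 (-) EX@3 MEM@4 WB@5
I1 ld r3 <- r2: IF@2 ID@3 stall=0 (-) EX@4 MEM@5 WB@6
I2 sub r5 <- r3,r4: IF@3 ID@4 stall=2 (RAW on I1.r3 (WB@6)) EX@7 MEM@8 WB@9
I3 mul r3 <- r4,r4: IF@4 ID@7 stall=0 (-) EX@8 MEM@9 WB@10
I4 ld r2 <- r1: IF@7 ID@8 stall=0 (-) EX@9 MEM@10 WB@11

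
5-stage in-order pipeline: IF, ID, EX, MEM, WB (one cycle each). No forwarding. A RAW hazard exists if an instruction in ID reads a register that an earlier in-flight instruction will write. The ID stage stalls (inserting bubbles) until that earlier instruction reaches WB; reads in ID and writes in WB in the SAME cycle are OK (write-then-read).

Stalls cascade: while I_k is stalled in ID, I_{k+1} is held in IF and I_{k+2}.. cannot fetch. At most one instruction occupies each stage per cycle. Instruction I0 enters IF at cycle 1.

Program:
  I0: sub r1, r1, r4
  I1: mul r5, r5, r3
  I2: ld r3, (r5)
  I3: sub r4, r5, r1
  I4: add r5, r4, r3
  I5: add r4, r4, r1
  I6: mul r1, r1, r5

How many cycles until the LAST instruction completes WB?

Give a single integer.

I0 sub r1 <- r1,r4: IF@1 ID@2 stall=0 (-) EX@3 MEM@4 WB@5
I1 mul r5 <- r5,r3: IF@2 ID@3 stall=0 (-) EX@4 MEM@5 WB@6
I2 ld r3 <- r5: IF@3 ID@4 stall=2 (RAW on I1.r5 (WB@6)) EX@7 MEM@8 WB@9
I3 sub r4 <- r5,r1: IF@4 ID@7 stall=0 (-) EX@8 MEM@9 WB@10
I4 add r5 <- r4,r3: IF@7 ID@8 stall=2 (RAW on I3.r4 (WB@10)) EX@11 MEM@12 WB@13
I5 add r4 <- r4,r1: IF@8 ID@11 stall=0 (-) EX@12 MEM@13 WB@14
I6 mul r1 <- r1,r5: IF@11 ID@12 stall=1 (RAW on I4.r5 (WB@13)) EX@14 MEM@15 WB@16

Answer: 16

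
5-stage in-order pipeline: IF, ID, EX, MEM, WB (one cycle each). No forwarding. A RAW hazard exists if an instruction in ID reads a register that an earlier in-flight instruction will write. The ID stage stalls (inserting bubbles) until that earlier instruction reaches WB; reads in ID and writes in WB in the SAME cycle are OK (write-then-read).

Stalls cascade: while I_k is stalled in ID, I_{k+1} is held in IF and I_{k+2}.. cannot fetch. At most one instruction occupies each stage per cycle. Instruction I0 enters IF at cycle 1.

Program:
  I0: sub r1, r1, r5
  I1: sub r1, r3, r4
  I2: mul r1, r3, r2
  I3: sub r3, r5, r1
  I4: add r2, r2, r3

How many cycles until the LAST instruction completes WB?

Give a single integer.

I0 sub r1 <- r1,r5: IF@1 ID@2 stall=0 (-) EX@3 MEM@4 WB@5
I1 sub r1 <- r3,r4: IF@2 ID@3 stall=0 (-) EX@4 MEM@5 WB@6
I2 mul r1 <- r3,r2: IF@3 ID@4 stall=0 (-) EX@5 MEM@6 WB@7
I3 sub r3 <- r5,r1: IF@4 ID@5 stall=2 (RAW on I2.r1 (WB@7)) EX@8 MEM@9 WB@10
I4 add r2 <- r2,r3: IF@5 ID@8 stall=2 (RAW on I3.r3 (WB@10)) EX@11 MEM@12 WB@13

Answer: 13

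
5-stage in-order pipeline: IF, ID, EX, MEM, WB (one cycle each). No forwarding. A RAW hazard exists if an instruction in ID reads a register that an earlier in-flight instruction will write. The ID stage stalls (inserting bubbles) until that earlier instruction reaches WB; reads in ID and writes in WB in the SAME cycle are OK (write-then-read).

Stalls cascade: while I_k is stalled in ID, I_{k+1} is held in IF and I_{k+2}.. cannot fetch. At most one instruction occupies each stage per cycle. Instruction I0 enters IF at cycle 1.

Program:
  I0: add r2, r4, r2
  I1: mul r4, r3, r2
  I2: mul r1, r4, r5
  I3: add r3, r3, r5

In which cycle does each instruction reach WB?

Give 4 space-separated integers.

I0 add r2 <- r4,r2: IF@1 ID@2 stall=0 (-) EX@3 MEM@4 WB@5
I1 mul r4 <- r3,r2: IF@2 ID@3 stall=2 (RAW on I0.r2 (WB@5)) EX@6 MEM@7 WB@8
I2 mul r1 <- r4,r5: IF@3 ID@6 stall=2 (RAW on I1.r4 (WB@8)) EX@9 MEM@10 WB@11
I3 add r3 <- r3,r5: IF@6 ID@9 stall=0 (-) EX@10 MEM@11 WB@12

Answer: 5 8 11 12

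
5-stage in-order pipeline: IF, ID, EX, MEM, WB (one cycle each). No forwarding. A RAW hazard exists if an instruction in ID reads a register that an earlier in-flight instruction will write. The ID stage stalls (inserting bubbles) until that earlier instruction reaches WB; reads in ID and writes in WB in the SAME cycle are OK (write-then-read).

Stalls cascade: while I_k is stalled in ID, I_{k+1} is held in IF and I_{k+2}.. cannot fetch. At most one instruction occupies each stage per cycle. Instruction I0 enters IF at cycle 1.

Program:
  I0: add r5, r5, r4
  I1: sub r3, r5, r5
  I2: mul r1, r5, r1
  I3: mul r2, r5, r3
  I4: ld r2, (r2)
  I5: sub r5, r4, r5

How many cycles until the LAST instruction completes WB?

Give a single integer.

Answer: 15

Derivation:
I0 add r5 <- r5,r4: IF@1 ID@2 stall=0 (-) EX@3 MEM@4 WB@5
I1 sub r3 <- r5,r5: IF@2 ID@3 stall=2 (RAW on I0.r5 (WB@5)) EX@6 MEM@7 WB@8
I2 mul r1 <- r5,r1: IF@3 ID@6 stall=0 (-) EX@7 MEM@8 WB@9
I3 mul r2 <- r5,r3: IF@6 ID@7 stall=1 (RAW on I1.r3 (WB@8)) EX@9 MEM@10 WB@11
I4 ld r2 <- r2: IF@7 ID@9 stall=2 (RAW on I3.r2 (WB@11)) EX@12 MEM@13 WB@14
I5 sub r5 <- r4,r5: IF@9 ID@12 stall=0 (-) EX@13 MEM@14 WB@15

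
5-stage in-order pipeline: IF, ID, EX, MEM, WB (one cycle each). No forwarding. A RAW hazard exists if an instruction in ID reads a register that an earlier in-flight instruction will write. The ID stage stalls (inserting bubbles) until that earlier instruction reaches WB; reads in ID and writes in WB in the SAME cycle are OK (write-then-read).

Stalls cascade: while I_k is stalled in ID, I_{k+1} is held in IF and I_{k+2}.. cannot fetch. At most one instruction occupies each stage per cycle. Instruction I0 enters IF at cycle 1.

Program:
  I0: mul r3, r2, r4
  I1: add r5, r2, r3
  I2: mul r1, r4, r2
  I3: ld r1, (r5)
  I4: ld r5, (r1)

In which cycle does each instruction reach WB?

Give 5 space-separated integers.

Answer: 5 8 9 11 14

Derivation:
I0 mul r3 <- r2,r4: IF@1 ID@2 stall=0 (-) EX@3 MEM@4 WB@5
I1 add r5 <- r2,r3: IF@2 ID@3 stall=2 (RAW on I0.r3 (WB@5)) EX@6 MEM@7 WB@8
I2 mul r1 <- r4,r2: IF@3 ID@6 stall=0 (-) EX@7 MEM@8 WB@9
I3 ld r1 <- r5: IF@6 ID@7 stall=1 (RAW on I1.r5 (WB@8)) EX@9 MEM@10 WB@11
I4 ld r5 <- r1: IF@7 ID@9 stall=2 (RAW on I3.r1 (WB@11)) EX@12 MEM@13 WB@14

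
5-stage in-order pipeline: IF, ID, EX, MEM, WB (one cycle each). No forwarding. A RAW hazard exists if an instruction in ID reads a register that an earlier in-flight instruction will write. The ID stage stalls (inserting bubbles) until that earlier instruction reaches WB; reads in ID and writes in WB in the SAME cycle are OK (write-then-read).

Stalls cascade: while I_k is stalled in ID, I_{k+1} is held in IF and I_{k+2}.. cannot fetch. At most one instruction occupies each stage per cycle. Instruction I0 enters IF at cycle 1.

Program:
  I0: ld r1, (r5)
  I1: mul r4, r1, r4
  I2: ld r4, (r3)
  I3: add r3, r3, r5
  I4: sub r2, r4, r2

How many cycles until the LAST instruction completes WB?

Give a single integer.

Answer: 12

Derivation:
I0 ld r1 <- r5: IF@1 ID@2 stall=0 (-) EX@3 MEM@4 WB@5
I1 mul r4 <- r1,r4: IF@2 ID@3 stall=2 (RAW on I0.r1 (WB@5)) EX@6 MEM@7 WB@8
I2 ld r4 <- r3: IF@3 ID@6 stall=0 (-) EX@7 MEM@8 WB@9
I3 add r3 <- r3,r5: IF@6 ID@7 stall=0 (-) EX@8 MEM@9 WB@10
I4 sub r2 <- r4,r2: IF@7 ID@8 stall=1 (RAW on I2.r4 (WB@9)) EX@10 MEM@11 WB@12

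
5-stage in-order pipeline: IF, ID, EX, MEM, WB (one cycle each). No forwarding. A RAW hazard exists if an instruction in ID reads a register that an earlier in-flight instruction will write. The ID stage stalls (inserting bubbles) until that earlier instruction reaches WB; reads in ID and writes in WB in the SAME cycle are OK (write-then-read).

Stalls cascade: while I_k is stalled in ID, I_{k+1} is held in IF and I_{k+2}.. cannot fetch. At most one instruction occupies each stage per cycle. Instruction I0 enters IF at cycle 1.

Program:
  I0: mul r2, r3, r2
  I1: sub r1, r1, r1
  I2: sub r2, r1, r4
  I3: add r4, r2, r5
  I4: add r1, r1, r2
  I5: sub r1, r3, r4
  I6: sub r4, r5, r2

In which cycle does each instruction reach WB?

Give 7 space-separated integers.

I0 mul r2 <- r3,r2: IF@1 ID@2 stall=0 (-) EX@3 MEM@4 WB@5
I1 sub r1 <- r1,r1: IF@2 ID@3 stall=0 (-) EX@4 MEM@5 WB@6
I2 sub r2 <- r1,r4: IF@3 ID@4 stall=2 (RAW on I1.r1 (WB@6)) EX@7 MEM@8 WB@9
I3 add r4 <- r2,r5: IF@4 ID@7 stall=2 (RAW on I2.r2 (WB@9)) EX@10 MEM@11 WB@12
I4 add r1 <- r1,r2: IF@7 ID@10 stall=0 (-) EX@11 MEM@12 WB@13
I5 sub r1 <- r3,r4: IF@10 ID@11 stall=1 (RAW on I3.r4 (WB@12)) EX@13 MEM@14 WB@15
I6 sub r4 <- r5,r2: IF@11 ID@13 stall=0 (-) EX@14 MEM@15 WB@16

Answer: 5 6 9 12 13 15 16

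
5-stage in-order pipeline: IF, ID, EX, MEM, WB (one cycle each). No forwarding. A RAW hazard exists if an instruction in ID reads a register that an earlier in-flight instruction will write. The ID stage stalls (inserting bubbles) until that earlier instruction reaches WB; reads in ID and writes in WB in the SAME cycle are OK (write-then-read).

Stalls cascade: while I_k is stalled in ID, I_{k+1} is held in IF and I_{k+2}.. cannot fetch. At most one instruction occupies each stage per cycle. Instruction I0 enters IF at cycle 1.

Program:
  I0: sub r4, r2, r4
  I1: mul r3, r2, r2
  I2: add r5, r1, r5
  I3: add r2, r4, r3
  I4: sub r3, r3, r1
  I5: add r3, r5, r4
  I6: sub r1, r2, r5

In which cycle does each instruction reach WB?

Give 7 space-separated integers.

I0 sub r4 <- r2,r4: IF@1 ID@2 stall=0 (-) EX@3 MEM@4 WB@5
I1 mul r3 <- r2,r2: IF@2 ID@3 stall=0 (-) EX@4 MEM@5 WB@6
I2 add r5 <- r1,r5: IF@3 ID@4 stall=0 (-) EX@5 MEM@6 WB@7
I3 add r2 <- r4,r3: IF@4 ID@5 stall=1 (RAW on I1.r3 (WB@6)) EX@7 MEM@8 WB@9
I4 sub r3 <- r3,r1: IF@5 ID@7 stall=0 (-) EX@8 MEM@9 WB@10
I5 add r3 <- r5,r4: IF@7 ID@8 stall=0 (-) EX@9 MEM@10 WB@11
I6 sub r1 <- r2,r5: IF@8 ID@9 stall=0 (-) EX@10 MEM@11 WB@12

Answer: 5 6 7 9 10 11 12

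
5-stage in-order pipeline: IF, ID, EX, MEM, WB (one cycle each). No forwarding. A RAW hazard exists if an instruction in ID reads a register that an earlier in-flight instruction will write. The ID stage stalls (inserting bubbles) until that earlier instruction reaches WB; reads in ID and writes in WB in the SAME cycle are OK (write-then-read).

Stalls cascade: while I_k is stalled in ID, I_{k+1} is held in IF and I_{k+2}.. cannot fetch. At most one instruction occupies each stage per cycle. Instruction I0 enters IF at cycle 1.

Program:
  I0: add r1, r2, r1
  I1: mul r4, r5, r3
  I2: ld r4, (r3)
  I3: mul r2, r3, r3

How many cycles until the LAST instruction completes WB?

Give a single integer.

I0 add r1 <- r2,r1: IF@1 ID@2 stall=0 (-) EX@3 MEM@4 WB@5
I1 mul r4 <- r5,r3: IF@2 ID@3 stall=0 (-) EX@4 MEM@5 WB@6
I2 ld r4 <- r3: IF@3 ID@4 stall=0 (-) EX@5 MEM@6 WB@7
I3 mul r2 <- r3,r3: IF@4 ID@5 stall=0 (-) EX@6 MEM@7 WB@8

Answer: 8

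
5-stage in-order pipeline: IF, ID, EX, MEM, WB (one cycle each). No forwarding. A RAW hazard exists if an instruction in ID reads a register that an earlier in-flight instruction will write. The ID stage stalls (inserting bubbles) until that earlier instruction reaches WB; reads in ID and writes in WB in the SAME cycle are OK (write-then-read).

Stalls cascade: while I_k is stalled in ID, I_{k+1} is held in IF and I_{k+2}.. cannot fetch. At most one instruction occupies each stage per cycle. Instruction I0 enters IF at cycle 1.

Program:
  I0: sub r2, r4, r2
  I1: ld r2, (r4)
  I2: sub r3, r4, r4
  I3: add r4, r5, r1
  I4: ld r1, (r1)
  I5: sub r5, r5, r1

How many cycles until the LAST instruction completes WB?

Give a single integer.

Answer: 12

Derivation:
I0 sub r2 <- r4,r2: IF@1 ID@2 stall=0 (-) EX@3 MEM@4 WB@5
I1 ld r2 <- r4: IF@2 ID@3 stall=0 (-) EX@4 MEM@5 WB@6
I2 sub r3 <- r4,r4: IF@3 ID@4 stall=0 (-) EX@5 MEM@6 WB@7
I3 add r4 <- r5,r1: IF@4 ID@5 stall=0 (-) EX@6 MEM@7 WB@8
I4 ld r1 <- r1: IF@5 ID@6 stall=0 (-) EX@7 MEM@8 WB@9
I5 sub r5 <- r5,r1: IF@6 ID@7 stall=2 (RAW on I4.r1 (WB@9)) EX@10 MEM@11 WB@12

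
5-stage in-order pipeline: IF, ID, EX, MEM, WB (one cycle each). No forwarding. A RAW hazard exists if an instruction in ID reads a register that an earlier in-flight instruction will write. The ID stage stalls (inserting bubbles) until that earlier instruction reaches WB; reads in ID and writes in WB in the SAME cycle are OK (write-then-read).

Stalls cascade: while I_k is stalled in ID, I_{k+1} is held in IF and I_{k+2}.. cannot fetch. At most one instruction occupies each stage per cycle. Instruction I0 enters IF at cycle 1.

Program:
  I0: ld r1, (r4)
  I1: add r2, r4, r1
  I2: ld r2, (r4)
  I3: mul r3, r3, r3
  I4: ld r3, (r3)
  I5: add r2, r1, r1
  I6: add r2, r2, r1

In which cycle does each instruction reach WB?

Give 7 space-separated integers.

Answer: 5 8 9 10 13 14 17

Derivation:
I0 ld r1 <- r4: IF@1 ID@2 stall=0 (-) EX@3 MEM@4 WB@5
I1 add r2 <- r4,r1: IF@2 ID@3 stall=2 (RAW on I0.r1 (WB@5)) EX@6 MEM@7 WB@8
I2 ld r2 <- r4: IF@3 ID@6 stall=0 (-) EX@7 MEM@8 WB@9
I3 mul r3 <- r3,r3: IF@6 ID@7 stall=0 (-) EX@8 MEM@9 WB@10
I4 ld r3 <- r3: IF@7 ID@8 stall=2 (RAW on I3.r3 (WB@10)) EX@11 MEM@12 WB@13
I5 add r2 <- r1,r1: IF@8 ID@11 stall=0 (-) EX@12 MEM@13 WB@14
I6 add r2 <- r2,r1: IF@11 ID@12 stall=2 (RAW on I5.r2 (WB@14)) EX@15 MEM@16 WB@17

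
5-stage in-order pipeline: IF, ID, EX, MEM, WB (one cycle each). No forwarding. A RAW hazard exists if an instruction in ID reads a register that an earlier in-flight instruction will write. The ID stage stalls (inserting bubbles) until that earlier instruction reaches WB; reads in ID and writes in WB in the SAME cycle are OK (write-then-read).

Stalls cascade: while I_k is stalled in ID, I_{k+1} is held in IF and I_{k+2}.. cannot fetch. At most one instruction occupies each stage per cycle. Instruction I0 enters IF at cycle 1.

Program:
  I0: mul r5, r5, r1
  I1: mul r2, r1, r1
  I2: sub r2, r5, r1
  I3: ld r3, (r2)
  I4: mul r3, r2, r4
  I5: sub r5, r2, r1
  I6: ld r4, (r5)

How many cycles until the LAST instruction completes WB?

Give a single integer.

I0 mul r5 <- r5,r1: IF@1 ID@2 stall=0 (-) EX@3 MEM@4 WB@5
I1 mul r2 <- r1,r1: IF@2 ID@3 stall=0 (-) EX@4 MEM@5 WB@6
I2 sub r2 <- r5,r1: IF@3 ID@4 stall=1 (RAW on I0.r5 (WB@5)) EX@6 MEM@7 WB@8
I3 ld r3 <- r2: IF@4 ID@6 stall=2 (RAW on I2.r2 (WB@8)) EX@9 MEM@10 WB@11
I4 mul r3 <- r2,r4: IF@6 ID@9 stall=0 (-) EX@10 MEM@11 WB@12
I5 sub r5 <- r2,r1: IF@9 ID@10 stall=0 (-) EX@11 MEM@12 WB@13
I6 ld r4 <- r5: IF@10 ID@11 stall=2 (RAW on I5.r5 (WB@13)) EX@14 MEM@15 WB@16

Answer: 16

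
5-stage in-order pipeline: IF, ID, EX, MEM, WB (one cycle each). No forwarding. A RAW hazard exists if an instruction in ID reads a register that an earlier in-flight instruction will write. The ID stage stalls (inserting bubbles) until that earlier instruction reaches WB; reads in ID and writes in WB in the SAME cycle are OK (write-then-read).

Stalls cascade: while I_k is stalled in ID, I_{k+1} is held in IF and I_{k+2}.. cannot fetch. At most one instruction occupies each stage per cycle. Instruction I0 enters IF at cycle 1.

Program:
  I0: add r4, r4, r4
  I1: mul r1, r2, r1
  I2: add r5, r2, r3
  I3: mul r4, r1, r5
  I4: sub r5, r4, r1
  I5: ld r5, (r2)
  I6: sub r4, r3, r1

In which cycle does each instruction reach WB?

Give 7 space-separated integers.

I0 add r4 <- r4,r4: IF@1 ID@2 stall=0 (-) EX@3 MEM@4 WB@5
I1 mul r1 <- r2,r1: IF@2 ID@3 stall=0 (-) EX@4 MEM@5 WB@6
I2 add r5 <- r2,r3: IF@3 ID@4 stall=0 (-) EX@5 MEM@6 WB@7
I3 mul r4 <- r1,r5: IF@4 ID@5 stall=2 (RAW on I2.r5 (WB@7)) EX@8 MEM@9 WB@10
I4 sub r5 <- r4,r1: IF@5 ID@8 stall=2 (RAW on I3.r4 (WB@10)) EX@11 MEM@12 WB@13
I5 ld r5 <- r2: IF@8 ID@11 stall=0 (-) EX@12 MEM@13 WB@14
I6 sub r4 <- r3,r1: IF@11 ID@12 stall=0 (-) EX@13 MEM@14 WB@15

Answer: 5 6 7 10 13 14 15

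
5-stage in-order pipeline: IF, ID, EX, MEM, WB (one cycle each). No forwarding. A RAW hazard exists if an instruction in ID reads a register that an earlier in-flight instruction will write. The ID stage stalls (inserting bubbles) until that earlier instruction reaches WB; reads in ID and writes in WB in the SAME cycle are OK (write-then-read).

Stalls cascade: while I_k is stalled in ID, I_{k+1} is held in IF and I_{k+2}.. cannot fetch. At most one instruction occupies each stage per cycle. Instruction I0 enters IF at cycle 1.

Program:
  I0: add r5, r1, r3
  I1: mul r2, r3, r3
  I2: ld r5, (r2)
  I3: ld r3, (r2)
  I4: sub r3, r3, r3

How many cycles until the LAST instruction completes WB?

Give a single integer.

I0 add r5 <- r1,r3: IF@1 ID@2 stall=0 (-) EX@3 MEM@4 WB@5
I1 mul r2 <- r3,r3: IF@2 ID@3 stall=0 (-) EX@4 MEM@5 WB@6
I2 ld r5 <- r2: IF@3 ID@4 stall=2 (RAW on I1.r2 (WB@6)) EX@7 MEM@8 WB@9
I3 ld r3 <- r2: IF@4 ID@7 stall=0 (-) EX@8 MEM@9 WB@10
I4 sub r3 <- r3,r3: IF@7 ID@8 stall=2 (RAW on I3.r3 (WB@10)) EX@11 MEM@12 WB@13

Answer: 13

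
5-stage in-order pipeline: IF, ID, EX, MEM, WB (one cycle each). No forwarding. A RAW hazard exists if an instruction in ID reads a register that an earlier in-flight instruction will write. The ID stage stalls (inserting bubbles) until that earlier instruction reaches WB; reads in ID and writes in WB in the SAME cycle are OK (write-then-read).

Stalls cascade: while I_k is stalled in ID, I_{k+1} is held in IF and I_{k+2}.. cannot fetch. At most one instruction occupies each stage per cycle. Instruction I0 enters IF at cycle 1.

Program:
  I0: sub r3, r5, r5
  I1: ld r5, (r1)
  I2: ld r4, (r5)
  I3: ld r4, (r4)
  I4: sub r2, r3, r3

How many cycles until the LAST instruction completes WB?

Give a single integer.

Answer: 13

Derivation:
I0 sub r3 <- r5,r5: IF@1 ID@2 stall=0 (-) EX@3 MEM@4 WB@5
I1 ld r5 <- r1: IF@2 ID@3 stall=0 (-) EX@4 MEM@5 WB@6
I2 ld r4 <- r5: IF@3 ID@4 stall=2 (RAW on I1.r5 (WB@6)) EX@7 MEM@8 WB@9
I3 ld r4 <- r4: IF@4 ID@7 stall=2 (RAW on I2.r4 (WB@9)) EX@10 MEM@11 WB@12
I4 sub r2 <- r3,r3: IF@7 ID@10 stall=0 (-) EX@11 MEM@12 WB@13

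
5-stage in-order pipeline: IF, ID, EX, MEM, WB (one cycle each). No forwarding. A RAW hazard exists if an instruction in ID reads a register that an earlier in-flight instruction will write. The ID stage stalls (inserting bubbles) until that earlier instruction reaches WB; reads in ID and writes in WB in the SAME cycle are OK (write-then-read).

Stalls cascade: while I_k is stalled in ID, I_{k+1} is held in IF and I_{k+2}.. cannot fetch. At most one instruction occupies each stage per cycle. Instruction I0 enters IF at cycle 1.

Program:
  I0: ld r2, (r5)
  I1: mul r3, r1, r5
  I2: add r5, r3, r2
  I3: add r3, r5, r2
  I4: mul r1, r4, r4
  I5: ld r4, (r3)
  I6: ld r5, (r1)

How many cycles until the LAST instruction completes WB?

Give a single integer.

Answer: 16

Derivation:
I0 ld r2 <- r5: IF@1 ID@2 stall=0 (-) EX@3 MEM@4 WB@5
I1 mul r3 <- r1,r5: IF@2 ID@3 stall=0 (-) EX@4 MEM@5 WB@6
I2 add r5 <- r3,r2: IF@3 ID@4 stall=2 (RAW on I1.r3 (WB@6)) EX@7 MEM@8 WB@9
I3 add r3 <- r5,r2: IF@4 ID@7 stall=2 (RAW on I2.r5 (WB@9)) EX@10 MEM@11 WB@12
I4 mul r1 <- r4,r4: IF@7 ID@10 stall=0 (-) EX@11 MEM@12 WB@13
I5 ld r4 <- r3: IF@10 ID@11 stall=1 (RAW on I3.r3 (WB@12)) EX@13 MEM@14 WB@15
I6 ld r5 <- r1: IF@11 ID@13 stall=0 (-) EX@14 MEM@15 WB@16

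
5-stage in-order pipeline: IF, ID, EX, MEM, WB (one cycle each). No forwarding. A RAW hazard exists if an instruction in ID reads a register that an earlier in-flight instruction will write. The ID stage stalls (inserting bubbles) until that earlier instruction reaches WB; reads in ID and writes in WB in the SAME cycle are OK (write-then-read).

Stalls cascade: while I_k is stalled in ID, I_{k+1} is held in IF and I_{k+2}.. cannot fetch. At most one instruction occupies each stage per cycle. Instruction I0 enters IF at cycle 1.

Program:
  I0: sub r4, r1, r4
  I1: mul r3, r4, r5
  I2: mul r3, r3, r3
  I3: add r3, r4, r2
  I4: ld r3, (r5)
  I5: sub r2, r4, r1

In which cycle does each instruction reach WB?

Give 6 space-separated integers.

I0 sub r4 <- r1,r4: IF@1 ID@2 stall=0 (-) EX@3 MEM@4 WB@5
I1 mul r3 <- r4,r5: IF@2 ID@3 stall=2 (RAW on I0.r4 (WB@5)) EX@6 MEM@7 WB@8
I2 mul r3 <- r3,r3: IF@3 ID@6 stall=2 (RAW on I1.r3 (WB@8)) EX@9 MEM@10 WB@11
I3 add r3 <- r4,r2: IF@6 ID@9 stall=0 (-) EX@10 MEM@11 WB@12
I4 ld r3 <- r5: IF@9 ID@10 stall=0 (-) EX@11 MEM@12 WB@13
I5 sub r2 <- r4,r1: IF@10 ID@11 stall=0 (-) EX@12 MEM@13 WB@14

Answer: 5 8 11 12 13 14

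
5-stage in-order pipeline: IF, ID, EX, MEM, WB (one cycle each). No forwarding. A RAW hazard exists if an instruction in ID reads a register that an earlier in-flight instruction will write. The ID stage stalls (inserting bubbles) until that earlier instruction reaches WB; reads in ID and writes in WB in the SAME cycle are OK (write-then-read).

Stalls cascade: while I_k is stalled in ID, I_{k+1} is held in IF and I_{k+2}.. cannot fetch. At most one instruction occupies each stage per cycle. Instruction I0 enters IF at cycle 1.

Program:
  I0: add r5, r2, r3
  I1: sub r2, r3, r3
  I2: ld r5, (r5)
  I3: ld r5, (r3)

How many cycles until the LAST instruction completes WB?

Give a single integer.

I0 add r5 <- r2,r3: IF@1 ID@2 stall=0 (-) EX@3 MEM@4 WB@5
I1 sub r2 <- r3,r3: IF@2 ID@3 stall=0 (-) EX@4 MEM@5 WB@6
I2 ld r5 <- r5: IF@3 ID@4 stall=1 (RAW on I0.r5 (WB@5)) EX@6 MEM@7 WB@8
I3 ld r5 <- r3: IF@4 ID@6 stall=0 (-) EX@7 MEM@8 WB@9

Answer: 9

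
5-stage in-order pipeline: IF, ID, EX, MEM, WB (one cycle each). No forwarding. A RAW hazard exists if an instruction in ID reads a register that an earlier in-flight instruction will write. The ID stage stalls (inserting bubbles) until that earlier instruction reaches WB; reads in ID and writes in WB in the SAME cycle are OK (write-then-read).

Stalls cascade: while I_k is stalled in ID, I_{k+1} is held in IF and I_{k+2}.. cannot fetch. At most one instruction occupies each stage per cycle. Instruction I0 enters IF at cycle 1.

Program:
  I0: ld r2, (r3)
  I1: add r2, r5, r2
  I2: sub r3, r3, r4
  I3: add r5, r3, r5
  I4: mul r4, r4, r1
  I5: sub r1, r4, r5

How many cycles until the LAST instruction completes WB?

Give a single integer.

I0 ld r2 <- r3: IF@1 ID@2 stall=0 (-) EX@3 MEM@4 WB@5
I1 add r2 <- r5,r2: IF@2 ID@3 stall=2 (RAW on I0.r2 (WB@5)) EX@6 MEM@7 WB@8
I2 sub r3 <- r3,r4: IF@3 ID@6 stall=0 (-) EX@7 MEM@8 WB@9
I3 add r5 <- r3,r5: IF@6 ID@7 stall=2 (RAW on I2.r3 (WB@9)) EX@10 MEM@11 WB@12
I4 mul r4 <- r4,r1: IF@7 ID@10 stall=0 (-) EX@11 MEM@12 WB@13
I5 sub r1 <- r4,r5: IF@10 ID@11 stall=2 (RAW on I4.r4 (WB@13)) EX@14 MEM@15 WB@16

Answer: 16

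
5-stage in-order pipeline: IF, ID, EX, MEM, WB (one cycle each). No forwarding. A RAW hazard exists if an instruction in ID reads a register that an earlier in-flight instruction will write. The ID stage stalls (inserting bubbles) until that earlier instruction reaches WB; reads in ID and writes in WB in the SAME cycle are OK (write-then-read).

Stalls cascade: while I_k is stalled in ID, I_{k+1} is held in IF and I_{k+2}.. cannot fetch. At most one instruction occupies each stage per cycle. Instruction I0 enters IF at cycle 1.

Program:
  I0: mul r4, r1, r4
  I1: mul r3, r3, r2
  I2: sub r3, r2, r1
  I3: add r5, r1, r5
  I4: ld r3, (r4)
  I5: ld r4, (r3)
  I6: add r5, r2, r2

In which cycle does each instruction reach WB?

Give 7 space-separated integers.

Answer: 5 6 7 8 9 12 13

Derivation:
I0 mul r4 <- r1,r4: IF@1 ID@2 stall=0 (-) EX@3 MEM@4 WB@5
I1 mul r3 <- r3,r2: IF@2 ID@3 stall=0 (-) EX@4 MEM@5 WB@6
I2 sub r3 <- r2,r1: IF@3 ID@4 stall=0 (-) EX@5 MEM@6 WB@7
I3 add r5 <- r1,r5: IF@4 ID@5 stall=0 (-) EX@6 MEM@7 WB@8
I4 ld r3 <- r4: IF@5 ID@6 stall=0 (-) EX@7 MEM@8 WB@9
I5 ld r4 <- r3: IF@6 ID@7 stall=2 (RAW on I4.r3 (WB@9)) EX@10 MEM@11 WB@12
I6 add r5 <- r2,r2: IF@7 ID@10 stall=0 (-) EX@11 MEM@12 WB@13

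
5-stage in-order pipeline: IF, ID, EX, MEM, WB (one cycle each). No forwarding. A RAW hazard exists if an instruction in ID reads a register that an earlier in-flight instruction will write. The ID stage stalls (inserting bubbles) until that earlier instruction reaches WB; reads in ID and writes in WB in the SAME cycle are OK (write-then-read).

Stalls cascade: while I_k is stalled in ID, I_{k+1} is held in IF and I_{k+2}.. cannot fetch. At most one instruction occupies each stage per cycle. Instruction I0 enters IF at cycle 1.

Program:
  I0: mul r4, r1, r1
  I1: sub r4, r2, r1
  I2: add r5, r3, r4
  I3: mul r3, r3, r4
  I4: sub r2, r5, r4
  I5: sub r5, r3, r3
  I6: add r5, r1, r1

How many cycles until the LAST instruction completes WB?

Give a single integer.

I0 mul r4 <- r1,r1: IF@1 ID@2 stall=0 (-) EX@3 MEM@4 WB@5
I1 sub r4 <- r2,r1: IF@2 ID@3 stall=0 (-) EX@4 MEM@5 WB@6
I2 add r5 <- r3,r4: IF@3 ID@4 stall=2 (RAW on I1.r4 (WB@6)) EX@7 MEM@8 WB@9
I3 mul r3 <- r3,r4: IF@4 ID@7 stall=0 (-) EX@8 MEM@9 WB@10
I4 sub r2 <- r5,r4: IF@7 ID@8 stall=1 (RAW on I2.r5 (WB@9)) EX@10 MEM@11 WB@12
I5 sub r5 <- r3,r3: IF@8 ID@10 stall=0 (-) EX@11 MEM@12 WB@13
I6 add r5 <- r1,r1: IF@10 ID@11 stall=0 (-) EX@12 MEM@13 WB@14

Answer: 14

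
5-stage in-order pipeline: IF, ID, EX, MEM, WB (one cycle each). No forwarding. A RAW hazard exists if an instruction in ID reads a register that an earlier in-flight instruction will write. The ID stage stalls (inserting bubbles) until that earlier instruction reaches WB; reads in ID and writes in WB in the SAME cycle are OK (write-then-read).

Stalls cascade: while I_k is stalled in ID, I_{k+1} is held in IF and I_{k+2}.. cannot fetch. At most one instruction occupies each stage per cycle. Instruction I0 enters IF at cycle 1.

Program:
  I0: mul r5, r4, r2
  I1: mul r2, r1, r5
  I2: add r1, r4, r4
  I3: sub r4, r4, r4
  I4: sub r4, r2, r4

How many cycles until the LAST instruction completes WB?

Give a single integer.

I0 mul r5 <- r4,r2: IF@1 ID@2 stall=0 (-) EX@3 MEM@4 WB@5
I1 mul r2 <- r1,r5: IF@2 ID@3 stall=2 (RAW on I0.r5 (WB@5)) EX@6 MEM@7 WB@8
I2 add r1 <- r4,r4: IF@3 ID@6 stall=0 (-) EX@7 MEM@8 WB@9
I3 sub r4 <- r4,r4: IF@6 ID@7 stall=0 (-) EX@8 MEM@9 WB@10
I4 sub r4 <- r2,r4: IF@7 ID@8 stall=2 (RAW on I3.r4 (WB@10)) EX@11 MEM@12 WB@13

Answer: 13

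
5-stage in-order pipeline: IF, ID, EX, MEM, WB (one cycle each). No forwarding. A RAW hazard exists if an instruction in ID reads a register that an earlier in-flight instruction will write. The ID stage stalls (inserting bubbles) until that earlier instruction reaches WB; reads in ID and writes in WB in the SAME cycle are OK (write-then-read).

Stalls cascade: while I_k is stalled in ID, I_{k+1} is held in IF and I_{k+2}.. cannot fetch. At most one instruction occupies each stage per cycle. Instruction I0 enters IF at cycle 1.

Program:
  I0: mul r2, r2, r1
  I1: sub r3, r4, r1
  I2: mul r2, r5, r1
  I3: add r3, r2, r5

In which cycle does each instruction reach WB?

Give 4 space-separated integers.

Answer: 5 6 7 10

Derivation:
I0 mul r2 <- r2,r1: IF@1 ID@2 stall=0 (-) EX@3 MEM@4 WB@5
I1 sub r3 <- r4,r1: IF@2 ID@3 stall=0 (-) EX@4 MEM@5 WB@6
I2 mul r2 <- r5,r1: IF@3 ID@4 stall=0 (-) EX@5 MEM@6 WB@7
I3 add r3 <- r2,r5: IF@4 ID@5 stall=2 (RAW on I2.r2 (WB@7)) EX@8 MEM@9 WB@10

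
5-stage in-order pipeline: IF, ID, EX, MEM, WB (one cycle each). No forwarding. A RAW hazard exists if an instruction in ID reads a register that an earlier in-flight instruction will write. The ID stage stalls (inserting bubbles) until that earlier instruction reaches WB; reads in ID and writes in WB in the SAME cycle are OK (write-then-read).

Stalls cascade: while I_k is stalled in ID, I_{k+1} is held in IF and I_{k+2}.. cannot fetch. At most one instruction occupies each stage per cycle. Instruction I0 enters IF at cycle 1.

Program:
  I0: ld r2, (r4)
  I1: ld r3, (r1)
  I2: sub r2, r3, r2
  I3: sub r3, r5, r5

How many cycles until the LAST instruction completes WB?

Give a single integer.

Answer: 10

Derivation:
I0 ld r2 <- r4: IF@1 ID@2 stall=0 (-) EX@3 MEM@4 WB@5
I1 ld r3 <- r1: IF@2 ID@3 stall=0 (-) EX@4 MEM@5 WB@6
I2 sub r2 <- r3,r2: IF@3 ID@4 stall=2 (RAW on I1.r3 (WB@6)) EX@7 MEM@8 WB@9
I3 sub r3 <- r5,r5: IF@4 ID@7 stall=0 (-) EX@8 MEM@9 WB@10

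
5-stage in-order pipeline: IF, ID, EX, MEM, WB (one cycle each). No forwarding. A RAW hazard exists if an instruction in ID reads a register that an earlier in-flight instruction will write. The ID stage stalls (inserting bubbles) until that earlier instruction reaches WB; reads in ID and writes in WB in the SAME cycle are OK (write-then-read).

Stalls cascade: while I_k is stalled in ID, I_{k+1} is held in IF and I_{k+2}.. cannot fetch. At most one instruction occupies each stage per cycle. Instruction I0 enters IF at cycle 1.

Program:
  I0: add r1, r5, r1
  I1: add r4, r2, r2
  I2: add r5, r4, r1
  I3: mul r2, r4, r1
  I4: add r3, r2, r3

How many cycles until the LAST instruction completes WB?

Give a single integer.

I0 add r1 <- r5,r1: IF@1 ID@2 stall=0 (-) EX@3 MEM@4 WB@5
I1 add r4 <- r2,r2: IF@2 ID@3 stall=0 (-) EX@4 MEM@5 WB@6
I2 add r5 <- r4,r1: IF@3 ID@4 stall=2 (RAW on I1.r4 (WB@6)) EX@7 MEM@8 WB@9
I3 mul r2 <- r4,r1: IF@4 ID@7 stall=0 (-) EX@8 MEM@9 WB@10
I4 add r3 <- r2,r3: IF@7 ID@8 stall=2 (RAW on I3.r2 (WB@10)) EX@11 MEM@12 WB@13

Answer: 13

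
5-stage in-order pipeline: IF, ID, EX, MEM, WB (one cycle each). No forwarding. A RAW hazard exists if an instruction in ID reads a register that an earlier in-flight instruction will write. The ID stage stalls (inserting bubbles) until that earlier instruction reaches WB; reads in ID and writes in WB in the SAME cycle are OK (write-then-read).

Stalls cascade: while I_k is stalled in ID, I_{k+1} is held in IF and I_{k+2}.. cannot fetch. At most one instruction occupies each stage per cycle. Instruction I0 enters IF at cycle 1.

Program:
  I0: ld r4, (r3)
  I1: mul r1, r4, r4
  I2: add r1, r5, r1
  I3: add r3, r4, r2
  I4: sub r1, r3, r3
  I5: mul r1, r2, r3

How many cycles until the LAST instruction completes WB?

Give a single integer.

I0 ld r4 <- r3: IF@1 ID@2 stall=0 (-) EX@3 MEM@4 WB@5
I1 mul r1 <- r4,r4: IF@2 ID@3 stall=2 (RAW on I0.r4 (WB@5)) EX@6 MEM@7 WB@8
I2 add r1 <- r5,r1: IF@3 ID@6 stall=2 (RAW on I1.r1 (WB@8)) EX@9 MEM@10 WB@11
I3 add r3 <- r4,r2: IF@6 ID@9 stall=0 (-) EX@10 MEM@11 WB@12
I4 sub r1 <- r3,r3: IF@9 ID@10 stall=2 (RAW on I3.r3 (WB@12)) EX@13 MEM@14 WB@15
I5 mul r1 <- r2,r3: IF@10 ID@13 stall=0 (-) EX@14 MEM@15 WB@16

Answer: 16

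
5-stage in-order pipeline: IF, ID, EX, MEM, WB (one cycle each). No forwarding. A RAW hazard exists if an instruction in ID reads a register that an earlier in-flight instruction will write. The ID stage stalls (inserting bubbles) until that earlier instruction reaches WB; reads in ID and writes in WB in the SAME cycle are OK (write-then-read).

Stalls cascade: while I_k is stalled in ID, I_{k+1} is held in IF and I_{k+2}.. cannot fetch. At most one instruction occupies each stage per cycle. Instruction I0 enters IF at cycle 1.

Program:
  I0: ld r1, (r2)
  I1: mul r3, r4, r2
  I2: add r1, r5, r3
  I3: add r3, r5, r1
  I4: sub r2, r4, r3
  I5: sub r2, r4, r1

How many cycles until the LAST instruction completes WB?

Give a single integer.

I0 ld r1 <- r2: IF@1 ID@2 stall=0 (-) EX@3 MEM@4 WB@5
I1 mul r3 <- r4,r2: IF@2 ID@3 stall=0 (-) EX@4 MEM@5 WB@6
I2 add r1 <- r5,r3: IF@3 ID@4 stall=2 (RAW on I1.r3 (WB@6)) EX@7 MEM@8 WB@9
I3 add r3 <- r5,r1: IF@4 ID@7 stall=2 (RAW on I2.r1 (WB@9)) EX@10 MEM@11 WB@12
I4 sub r2 <- r4,r3: IF@7 ID@10 stall=2 (RAW on I3.r3 (WB@12)) EX@13 MEM@14 WB@15
I5 sub r2 <- r4,r1: IF@10 ID@13 stall=0 (-) EX@14 MEM@15 WB@16

Answer: 16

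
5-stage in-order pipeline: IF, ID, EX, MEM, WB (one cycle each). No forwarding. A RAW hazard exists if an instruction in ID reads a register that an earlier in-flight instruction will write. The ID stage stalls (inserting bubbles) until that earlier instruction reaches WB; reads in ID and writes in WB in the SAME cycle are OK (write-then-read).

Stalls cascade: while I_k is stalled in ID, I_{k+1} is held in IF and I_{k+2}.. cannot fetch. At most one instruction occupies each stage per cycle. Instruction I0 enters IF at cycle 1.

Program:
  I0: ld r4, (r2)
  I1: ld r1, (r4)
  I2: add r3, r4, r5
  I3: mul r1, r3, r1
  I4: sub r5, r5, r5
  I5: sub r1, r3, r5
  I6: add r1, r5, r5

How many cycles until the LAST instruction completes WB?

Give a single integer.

I0 ld r4 <- r2: IF@1 ID@2 stall=0 (-) EX@3 MEM@4 WB@5
I1 ld r1 <- r4: IF@2 ID@3 stall=2 (RAW on I0.r4 (WB@5)) EX@6 MEM@7 WB@8
I2 add r3 <- r4,r5: IF@3 ID@6 stall=0 (-) EX@7 MEM@8 WB@9
I3 mul r1 <- r3,r1: IF@6 ID@7 stall=2 (RAW on I2.r3 (WB@9)) EX@10 MEM@11 WB@12
I4 sub r5 <- r5,r5: IF@7 ID@10 stall=0 (-) EX@11 MEM@12 WB@13
I5 sub r1 <- r3,r5: IF@10 ID@11 stall=2 (RAW on I4.r5 (WB@13)) EX@14 MEM@15 WB@16
I6 add r1 <- r5,r5: IF@11 ID@14 stall=0 (-) EX@15 MEM@16 WB@17

Answer: 17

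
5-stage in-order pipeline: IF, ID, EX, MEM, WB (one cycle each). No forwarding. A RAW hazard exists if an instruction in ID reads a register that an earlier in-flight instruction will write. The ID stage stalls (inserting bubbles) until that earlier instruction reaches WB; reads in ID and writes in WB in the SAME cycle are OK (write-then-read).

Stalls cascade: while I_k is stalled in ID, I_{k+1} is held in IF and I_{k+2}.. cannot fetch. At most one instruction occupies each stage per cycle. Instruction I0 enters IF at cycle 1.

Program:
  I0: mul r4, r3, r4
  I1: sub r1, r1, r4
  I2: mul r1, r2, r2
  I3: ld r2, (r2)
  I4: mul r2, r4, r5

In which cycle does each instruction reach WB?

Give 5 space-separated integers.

I0 mul r4 <- r3,r4: IF@1 ID@2 stall=0 (-) EX@3 MEM@4 WB@5
I1 sub r1 <- r1,r4: IF@2 ID@3 stall=2 (RAW on I0.r4 (WB@5)) EX@6 MEM@7 WB@8
I2 mul r1 <- r2,r2: IF@3 ID@6 stall=0 (-) EX@7 MEM@8 WB@9
I3 ld r2 <- r2: IF@6 ID@7 stall=0 (-) EX@8 MEM@9 WB@10
I4 mul r2 <- r4,r5: IF@7 ID@8 stall=0 (-) EX@9 MEM@10 WB@11

Answer: 5 8 9 10 11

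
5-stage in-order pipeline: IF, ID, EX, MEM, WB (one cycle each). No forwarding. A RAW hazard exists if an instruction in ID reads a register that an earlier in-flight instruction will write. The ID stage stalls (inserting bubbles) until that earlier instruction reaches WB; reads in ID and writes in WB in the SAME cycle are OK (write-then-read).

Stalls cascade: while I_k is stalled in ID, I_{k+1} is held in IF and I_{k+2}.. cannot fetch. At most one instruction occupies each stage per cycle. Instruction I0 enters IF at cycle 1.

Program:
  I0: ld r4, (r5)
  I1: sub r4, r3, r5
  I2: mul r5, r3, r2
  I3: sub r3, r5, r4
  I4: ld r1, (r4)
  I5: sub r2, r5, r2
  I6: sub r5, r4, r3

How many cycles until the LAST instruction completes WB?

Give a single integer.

I0 ld r4 <- r5: IF@1 ID@2 stall=0 (-) EX@3 MEM@4 WB@5
I1 sub r4 <- r3,r5: IF@2 ID@3 stall=0 (-) EX@4 MEM@5 WB@6
I2 mul r5 <- r3,r2: IF@3 ID@4 stall=0 (-) EX@5 MEM@6 WB@7
I3 sub r3 <- r5,r4: IF@4 ID@5 stall=2 (RAW on I2.r5 (WB@7)) EX@8 MEM@9 WB@10
I4 ld r1 <- r4: IF@5 ID@8 stall=0 (-) EX@9 MEM@10 WB@11
I5 sub r2 <- r5,r2: IF@8 ID@9 stall=0 (-) EX@10 MEM@11 WB@12
I6 sub r5 <- r4,r3: IF@9 ID@10 stall=0 (-) EX@11 MEM@12 WB@13

Answer: 13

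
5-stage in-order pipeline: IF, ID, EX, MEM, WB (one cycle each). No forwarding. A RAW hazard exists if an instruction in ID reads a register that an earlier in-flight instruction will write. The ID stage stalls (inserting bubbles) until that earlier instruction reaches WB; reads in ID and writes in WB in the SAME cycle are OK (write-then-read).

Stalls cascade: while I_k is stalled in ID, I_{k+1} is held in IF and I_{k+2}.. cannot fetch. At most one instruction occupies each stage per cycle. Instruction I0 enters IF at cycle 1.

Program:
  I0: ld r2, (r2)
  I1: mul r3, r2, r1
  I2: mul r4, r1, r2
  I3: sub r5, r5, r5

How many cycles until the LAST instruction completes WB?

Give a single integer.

Answer: 10

Derivation:
I0 ld r2 <- r2: IF@1 ID@2 stall=0 (-) EX@3 MEM@4 WB@5
I1 mul r3 <- r2,r1: IF@2 ID@3 stall=2 (RAW on I0.r2 (WB@5)) EX@6 MEM@7 WB@8
I2 mul r4 <- r1,r2: IF@3 ID@6 stall=0 (-) EX@7 MEM@8 WB@9
I3 sub r5 <- r5,r5: IF@6 ID@7 stall=0 (-) EX@8 MEM@9 WB@10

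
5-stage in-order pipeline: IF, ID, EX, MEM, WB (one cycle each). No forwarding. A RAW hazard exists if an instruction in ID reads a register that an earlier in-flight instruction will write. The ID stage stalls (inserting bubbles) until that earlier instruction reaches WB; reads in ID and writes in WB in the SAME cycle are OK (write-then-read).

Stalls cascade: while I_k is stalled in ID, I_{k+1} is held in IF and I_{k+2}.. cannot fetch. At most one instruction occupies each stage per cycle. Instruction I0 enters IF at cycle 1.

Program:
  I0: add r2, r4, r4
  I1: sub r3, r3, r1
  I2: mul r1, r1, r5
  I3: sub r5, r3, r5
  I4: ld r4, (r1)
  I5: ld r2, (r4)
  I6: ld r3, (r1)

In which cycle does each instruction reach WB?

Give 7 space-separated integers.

I0 add r2 <- r4,r4: IF@1 ID@2 stall=0 (-) EX@3 MEM@4 WB@5
I1 sub r3 <- r3,r1: IF@2 ID@3 stall=0 (-) EX@4 MEM@5 WB@6
I2 mul r1 <- r1,r5: IF@3 ID@4 stall=0 (-) EX@5 MEM@6 WB@7
I3 sub r5 <- r3,r5: IF@4 ID@5 stall=1 (RAW on I1.r3 (WB@6)) EX@7 MEM@8 WB@9
I4 ld r4 <- r1: IF@5 ID@7 stall=0 (-) EX@8 MEM@9 WB@10
I5 ld r2 <- r4: IF@7 ID@8 stall=2 (RAW on I4.r4 (WB@10)) EX@11 MEM@12 WB@13
I6 ld r3 <- r1: IF@8 ID@11 stall=0 (-) EX@12 MEM@13 WB@14

Answer: 5 6 7 9 10 13 14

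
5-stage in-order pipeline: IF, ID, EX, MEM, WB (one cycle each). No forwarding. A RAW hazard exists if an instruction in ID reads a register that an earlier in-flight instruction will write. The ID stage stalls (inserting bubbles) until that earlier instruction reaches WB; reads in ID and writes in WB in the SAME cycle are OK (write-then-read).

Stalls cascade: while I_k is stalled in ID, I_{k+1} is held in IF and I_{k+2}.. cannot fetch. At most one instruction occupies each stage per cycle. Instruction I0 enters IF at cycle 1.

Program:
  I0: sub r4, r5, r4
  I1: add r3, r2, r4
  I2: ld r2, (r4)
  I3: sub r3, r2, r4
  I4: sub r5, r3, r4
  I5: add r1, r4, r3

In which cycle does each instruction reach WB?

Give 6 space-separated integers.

Answer: 5 8 9 12 15 16

Derivation:
I0 sub r4 <- r5,r4: IF@1 ID@2 stall=0 (-) EX@3 MEM@4 WB@5
I1 add r3 <- r2,r4: IF@2 ID@3 stall=2 (RAW on I0.r4 (WB@5)) EX@6 MEM@7 WB@8
I2 ld r2 <- r4: IF@3 ID@6 stall=0 (-) EX@7 MEM@8 WB@9
I3 sub r3 <- r2,r4: IF@6 ID@7 stall=2 (RAW on I2.r2 (WB@9)) EX@10 MEM@11 WB@12
I4 sub r5 <- r3,r4: IF@7 ID@10 stall=2 (RAW on I3.r3 (WB@12)) EX@13 MEM@14 WB@15
I5 add r1 <- r4,r3: IF@10 ID@13 stall=0 (-) EX@14 MEM@15 WB@16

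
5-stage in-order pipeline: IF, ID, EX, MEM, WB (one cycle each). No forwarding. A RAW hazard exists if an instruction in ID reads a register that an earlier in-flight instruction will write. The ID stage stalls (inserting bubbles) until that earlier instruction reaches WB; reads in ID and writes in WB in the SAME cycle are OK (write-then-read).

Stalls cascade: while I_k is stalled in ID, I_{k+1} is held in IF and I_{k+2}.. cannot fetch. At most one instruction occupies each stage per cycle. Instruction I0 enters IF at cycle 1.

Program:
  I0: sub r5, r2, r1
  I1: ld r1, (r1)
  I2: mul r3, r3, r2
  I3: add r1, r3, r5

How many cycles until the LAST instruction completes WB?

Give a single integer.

I0 sub r5 <- r2,r1: IF@1 ID@2 stall=0 (-) EX@3 MEM@4 WB@5
I1 ld r1 <- r1: IF@2 ID@3 stall=0 (-) EX@4 MEM@5 WB@6
I2 mul r3 <- r3,r2: IF@3 ID@4 stall=0 (-) EX@5 MEM@6 WB@7
I3 add r1 <- r3,r5: IF@4 ID@5 stall=2 (RAW on I2.r3 (WB@7)) EX@8 MEM@9 WB@10

Answer: 10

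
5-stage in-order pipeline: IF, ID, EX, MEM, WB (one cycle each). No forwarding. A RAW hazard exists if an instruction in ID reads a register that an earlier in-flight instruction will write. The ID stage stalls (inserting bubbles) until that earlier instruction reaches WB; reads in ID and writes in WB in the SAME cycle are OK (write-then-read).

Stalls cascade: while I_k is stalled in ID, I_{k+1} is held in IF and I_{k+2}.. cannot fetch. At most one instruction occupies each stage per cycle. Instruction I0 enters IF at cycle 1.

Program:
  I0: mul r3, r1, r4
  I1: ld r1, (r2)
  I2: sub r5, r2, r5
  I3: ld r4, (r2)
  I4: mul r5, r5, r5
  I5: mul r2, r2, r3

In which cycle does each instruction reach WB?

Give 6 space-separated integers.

I0 mul r3 <- r1,r4: IF@1 ID@2 stall=0 (-) EX@3 MEM@4 WB@5
I1 ld r1 <- r2: IF@2 ID@3 stall=0 (-) EX@4 MEM@5 WB@6
I2 sub r5 <- r2,r5: IF@3 ID@4 stall=0 (-) EX@5 MEM@6 WB@7
I3 ld r4 <- r2: IF@4 ID@5 stall=0 (-) EX@6 MEM@7 WB@8
I4 mul r5 <- r5,r5: IF@5 ID@6 stall=1 (RAW on I2.r5 (WB@7)) EX@8 MEM@9 WB@10
I5 mul r2 <- r2,r3: IF@6 ID@8 stall=0 (-) EX@9 MEM@10 WB@11

Answer: 5 6 7 8 10 11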